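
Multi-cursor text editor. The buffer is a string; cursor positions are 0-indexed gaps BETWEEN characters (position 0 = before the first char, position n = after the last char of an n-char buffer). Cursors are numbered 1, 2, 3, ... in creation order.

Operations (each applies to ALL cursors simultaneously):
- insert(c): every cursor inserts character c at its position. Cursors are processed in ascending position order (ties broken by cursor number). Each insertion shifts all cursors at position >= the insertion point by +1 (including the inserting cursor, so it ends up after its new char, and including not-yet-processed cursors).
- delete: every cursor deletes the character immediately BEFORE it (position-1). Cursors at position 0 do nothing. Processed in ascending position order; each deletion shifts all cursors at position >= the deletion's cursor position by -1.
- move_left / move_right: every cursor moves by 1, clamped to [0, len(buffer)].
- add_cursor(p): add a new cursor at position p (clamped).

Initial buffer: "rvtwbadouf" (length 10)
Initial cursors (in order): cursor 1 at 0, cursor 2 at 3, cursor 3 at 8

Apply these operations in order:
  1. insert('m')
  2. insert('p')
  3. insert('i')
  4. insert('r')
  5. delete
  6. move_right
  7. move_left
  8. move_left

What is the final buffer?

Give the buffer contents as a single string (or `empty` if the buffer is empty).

After op 1 (insert('m')): buffer="mrvtmwbadomuf" (len 13), cursors c1@1 c2@5 c3@11, authorship 1...2.....3..
After op 2 (insert('p')): buffer="mprvtmpwbadompuf" (len 16), cursors c1@2 c2@7 c3@14, authorship 11...22.....33..
After op 3 (insert('i')): buffer="mpirvtmpiwbadompiuf" (len 19), cursors c1@3 c2@9 c3@17, authorship 111...222.....333..
After op 4 (insert('r')): buffer="mpirrvtmpirwbadompiruf" (len 22), cursors c1@4 c2@11 c3@20, authorship 1111...2222.....3333..
After op 5 (delete): buffer="mpirvtmpiwbadompiuf" (len 19), cursors c1@3 c2@9 c3@17, authorship 111...222.....333..
After op 6 (move_right): buffer="mpirvtmpiwbadompiuf" (len 19), cursors c1@4 c2@10 c3@18, authorship 111...222.....333..
After op 7 (move_left): buffer="mpirvtmpiwbadompiuf" (len 19), cursors c1@3 c2@9 c3@17, authorship 111...222.....333..
After op 8 (move_left): buffer="mpirvtmpiwbadompiuf" (len 19), cursors c1@2 c2@8 c3@16, authorship 111...222.....333..

Answer: mpirvtmpiwbadompiuf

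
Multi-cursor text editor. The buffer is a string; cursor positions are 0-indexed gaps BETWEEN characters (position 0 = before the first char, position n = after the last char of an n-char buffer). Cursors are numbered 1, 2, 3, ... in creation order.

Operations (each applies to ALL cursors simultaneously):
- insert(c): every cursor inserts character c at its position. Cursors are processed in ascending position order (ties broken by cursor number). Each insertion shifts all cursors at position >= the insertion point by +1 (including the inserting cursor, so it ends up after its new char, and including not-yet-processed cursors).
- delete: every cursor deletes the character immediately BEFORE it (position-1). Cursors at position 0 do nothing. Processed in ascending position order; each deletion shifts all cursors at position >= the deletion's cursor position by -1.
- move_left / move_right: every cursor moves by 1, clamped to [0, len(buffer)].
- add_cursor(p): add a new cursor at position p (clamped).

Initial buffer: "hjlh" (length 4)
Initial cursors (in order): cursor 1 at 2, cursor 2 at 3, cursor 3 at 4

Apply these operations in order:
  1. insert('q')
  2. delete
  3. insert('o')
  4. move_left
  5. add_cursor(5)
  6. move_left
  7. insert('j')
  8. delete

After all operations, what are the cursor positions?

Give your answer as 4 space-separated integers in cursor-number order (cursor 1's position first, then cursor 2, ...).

Answer: 1 3 5 4

Derivation:
After op 1 (insert('q')): buffer="hjqlqhq" (len 7), cursors c1@3 c2@5 c3@7, authorship ..1.2.3
After op 2 (delete): buffer="hjlh" (len 4), cursors c1@2 c2@3 c3@4, authorship ....
After op 3 (insert('o')): buffer="hjoloho" (len 7), cursors c1@3 c2@5 c3@7, authorship ..1.2.3
After op 4 (move_left): buffer="hjoloho" (len 7), cursors c1@2 c2@4 c3@6, authorship ..1.2.3
After op 5 (add_cursor(5)): buffer="hjoloho" (len 7), cursors c1@2 c2@4 c4@5 c3@6, authorship ..1.2.3
After op 6 (move_left): buffer="hjoloho" (len 7), cursors c1@1 c2@3 c4@4 c3@5, authorship ..1.2.3
After op 7 (insert('j')): buffer="hjjojljojho" (len 11), cursors c1@2 c2@5 c4@7 c3@9, authorship .1.12.423.3
After op 8 (delete): buffer="hjoloho" (len 7), cursors c1@1 c2@3 c4@4 c3@5, authorship ..1.2.3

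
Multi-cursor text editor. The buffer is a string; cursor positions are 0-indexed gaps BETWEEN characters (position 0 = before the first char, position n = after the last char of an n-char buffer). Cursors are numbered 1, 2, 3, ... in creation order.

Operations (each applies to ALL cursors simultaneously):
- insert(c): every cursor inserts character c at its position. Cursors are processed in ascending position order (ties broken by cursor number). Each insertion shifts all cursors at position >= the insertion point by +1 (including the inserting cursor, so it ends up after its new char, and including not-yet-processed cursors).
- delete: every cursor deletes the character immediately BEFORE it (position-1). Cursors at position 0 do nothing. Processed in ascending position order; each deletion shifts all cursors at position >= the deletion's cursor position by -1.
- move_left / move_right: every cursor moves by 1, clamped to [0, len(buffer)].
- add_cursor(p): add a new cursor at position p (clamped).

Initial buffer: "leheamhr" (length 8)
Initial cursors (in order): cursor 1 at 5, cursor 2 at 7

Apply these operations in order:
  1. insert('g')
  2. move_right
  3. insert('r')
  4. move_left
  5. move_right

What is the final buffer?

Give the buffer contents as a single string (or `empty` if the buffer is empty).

After op 1 (insert('g')): buffer="leheagmhgr" (len 10), cursors c1@6 c2@9, authorship .....1..2.
After op 2 (move_right): buffer="leheagmhgr" (len 10), cursors c1@7 c2@10, authorship .....1..2.
After op 3 (insert('r')): buffer="leheagmrhgrr" (len 12), cursors c1@8 c2@12, authorship .....1.1.2.2
After op 4 (move_left): buffer="leheagmrhgrr" (len 12), cursors c1@7 c2@11, authorship .....1.1.2.2
After op 5 (move_right): buffer="leheagmrhgrr" (len 12), cursors c1@8 c2@12, authorship .....1.1.2.2

Answer: leheagmrhgrr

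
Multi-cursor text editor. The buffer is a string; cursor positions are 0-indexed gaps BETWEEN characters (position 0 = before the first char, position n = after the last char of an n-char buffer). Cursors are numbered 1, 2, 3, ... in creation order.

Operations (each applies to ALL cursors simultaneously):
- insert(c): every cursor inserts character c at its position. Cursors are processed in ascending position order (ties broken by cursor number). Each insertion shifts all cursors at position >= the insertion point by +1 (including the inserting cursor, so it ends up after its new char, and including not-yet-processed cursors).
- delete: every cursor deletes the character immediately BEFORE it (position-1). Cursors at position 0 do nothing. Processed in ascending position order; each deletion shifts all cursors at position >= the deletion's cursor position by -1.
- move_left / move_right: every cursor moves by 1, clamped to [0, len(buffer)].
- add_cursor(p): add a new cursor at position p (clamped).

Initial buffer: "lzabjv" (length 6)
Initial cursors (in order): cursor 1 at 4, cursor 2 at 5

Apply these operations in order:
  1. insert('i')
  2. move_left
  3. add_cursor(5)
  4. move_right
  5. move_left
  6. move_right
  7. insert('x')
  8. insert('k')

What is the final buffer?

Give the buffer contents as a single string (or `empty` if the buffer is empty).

After op 1 (insert('i')): buffer="lzabijiv" (len 8), cursors c1@5 c2@7, authorship ....1.2.
After op 2 (move_left): buffer="lzabijiv" (len 8), cursors c1@4 c2@6, authorship ....1.2.
After op 3 (add_cursor(5)): buffer="lzabijiv" (len 8), cursors c1@4 c3@5 c2@6, authorship ....1.2.
After op 4 (move_right): buffer="lzabijiv" (len 8), cursors c1@5 c3@6 c2@7, authorship ....1.2.
After op 5 (move_left): buffer="lzabijiv" (len 8), cursors c1@4 c3@5 c2@6, authorship ....1.2.
After op 6 (move_right): buffer="lzabijiv" (len 8), cursors c1@5 c3@6 c2@7, authorship ....1.2.
After op 7 (insert('x')): buffer="lzabixjxixv" (len 11), cursors c1@6 c3@8 c2@10, authorship ....11.322.
After op 8 (insert('k')): buffer="lzabixkjxkixkv" (len 14), cursors c1@7 c3@10 c2@13, authorship ....111.33222.

Answer: lzabixkjxkixkv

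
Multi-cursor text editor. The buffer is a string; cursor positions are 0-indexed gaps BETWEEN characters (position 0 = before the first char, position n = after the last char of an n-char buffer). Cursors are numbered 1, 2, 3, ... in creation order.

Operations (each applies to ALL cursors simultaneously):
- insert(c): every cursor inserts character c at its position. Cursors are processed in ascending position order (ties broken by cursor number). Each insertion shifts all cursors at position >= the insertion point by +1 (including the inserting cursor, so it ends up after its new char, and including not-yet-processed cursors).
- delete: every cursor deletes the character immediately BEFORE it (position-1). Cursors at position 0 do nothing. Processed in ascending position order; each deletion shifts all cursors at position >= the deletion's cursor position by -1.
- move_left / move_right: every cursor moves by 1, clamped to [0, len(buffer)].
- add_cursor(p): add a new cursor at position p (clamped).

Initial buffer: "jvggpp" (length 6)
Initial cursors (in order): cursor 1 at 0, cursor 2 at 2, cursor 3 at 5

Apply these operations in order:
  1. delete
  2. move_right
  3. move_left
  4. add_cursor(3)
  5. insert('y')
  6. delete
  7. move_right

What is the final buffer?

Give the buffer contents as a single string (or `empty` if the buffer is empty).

Answer: jggp

Derivation:
After op 1 (delete): buffer="jggp" (len 4), cursors c1@0 c2@1 c3@3, authorship ....
After op 2 (move_right): buffer="jggp" (len 4), cursors c1@1 c2@2 c3@4, authorship ....
After op 3 (move_left): buffer="jggp" (len 4), cursors c1@0 c2@1 c3@3, authorship ....
After op 4 (add_cursor(3)): buffer="jggp" (len 4), cursors c1@0 c2@1 c3@3 c4@3, authorship ....
After op 5 (insert('y')): buffer="yjyggyyp" (len 8), cursors c1@1 c2@3 c3@7 c4@7, authorship 1.2..34.
After op 6 (delete): buffer="jggp" (len 4), cursors c1@0 c2@1 c3@3 c4@3, authorship ....
After op 7 (move_right): buffer="jggp" (len 4), cursors c1@1 c2@2 c3@4 c4@4, authorship ....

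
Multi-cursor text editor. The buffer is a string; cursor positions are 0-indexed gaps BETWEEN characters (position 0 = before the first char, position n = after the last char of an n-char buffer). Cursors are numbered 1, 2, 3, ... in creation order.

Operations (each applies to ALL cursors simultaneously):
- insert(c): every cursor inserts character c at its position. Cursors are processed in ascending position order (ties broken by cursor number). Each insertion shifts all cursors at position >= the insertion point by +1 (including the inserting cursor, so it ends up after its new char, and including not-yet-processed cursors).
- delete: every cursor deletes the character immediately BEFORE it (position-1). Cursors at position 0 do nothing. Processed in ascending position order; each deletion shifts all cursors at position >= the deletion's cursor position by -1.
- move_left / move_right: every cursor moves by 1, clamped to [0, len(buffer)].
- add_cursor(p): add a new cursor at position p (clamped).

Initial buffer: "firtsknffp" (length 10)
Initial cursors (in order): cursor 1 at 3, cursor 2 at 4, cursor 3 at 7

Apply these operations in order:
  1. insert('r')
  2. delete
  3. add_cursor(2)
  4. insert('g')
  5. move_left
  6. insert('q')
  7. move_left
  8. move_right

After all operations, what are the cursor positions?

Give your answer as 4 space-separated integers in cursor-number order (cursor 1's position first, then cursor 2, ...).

After op 1 (insert('r')): buffer="firrtrsknrffp" (len 13), cursors c1@4 c2@6 c3@10, authorship ...1.2...3...
After op 2 (delete): buffer="firtsknffp" (len 10), cursors c1@3 c2@4 c3@7, authorship ..........
After op 3 (add_cursor(2)): buffer="firtsknffp" (len 10), cursors c4@2 c1@3 c2@4 c3@7, authorship ..........
After op 4 (insert('g')): buffer="figrgtgskngffp" (len 14), cursors c4@3 c1@5 c2@7 c3@11, authorship ..4.1.2...3...
After op 5 (move_left): buffer="figrgtgskngffp" (len 14), cursors c4@2 c1@4 c2@6 c3@10, authorship ..4.1.2...3...
After op 6 (insert('q')): buffer="fiqgrqgtqgsknqgffp" (len 18), cursors c4@3 c1@6 c2@9 c3@14, authorship ..44.11.22...33...
After op 7 (move_left): buffer="fiqgrqgtqgsknqgffp" (len 18), cursors c4@2 c1@5 c2@8 c3@13, authorship ..44.11.22...33...
After op 8 (move_right): buffer="fiqgrqgtqgsknqgffp" (len 18), cursors c4@3 c1@6 c2@9 c3@14, authorship ..44.11.22...33...

Answer: 6 9 14 3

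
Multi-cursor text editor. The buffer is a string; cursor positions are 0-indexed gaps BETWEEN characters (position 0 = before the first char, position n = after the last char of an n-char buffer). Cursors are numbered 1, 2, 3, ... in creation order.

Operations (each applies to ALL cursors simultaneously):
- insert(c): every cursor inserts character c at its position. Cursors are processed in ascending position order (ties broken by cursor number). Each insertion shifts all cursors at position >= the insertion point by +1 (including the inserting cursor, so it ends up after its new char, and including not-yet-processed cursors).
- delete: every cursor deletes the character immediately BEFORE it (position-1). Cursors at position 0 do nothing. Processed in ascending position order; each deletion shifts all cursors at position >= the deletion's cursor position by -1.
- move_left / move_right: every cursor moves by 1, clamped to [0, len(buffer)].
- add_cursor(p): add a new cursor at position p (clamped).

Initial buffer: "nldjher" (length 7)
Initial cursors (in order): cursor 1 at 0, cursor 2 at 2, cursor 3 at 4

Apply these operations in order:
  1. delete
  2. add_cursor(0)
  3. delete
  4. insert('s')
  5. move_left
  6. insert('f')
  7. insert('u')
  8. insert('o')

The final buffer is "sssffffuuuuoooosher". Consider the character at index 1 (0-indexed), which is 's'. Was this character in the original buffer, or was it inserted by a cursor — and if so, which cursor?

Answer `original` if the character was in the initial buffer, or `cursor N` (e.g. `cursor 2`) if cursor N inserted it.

Answer: cursor 2

Derivation:
After op 1 (delete): buffer="ndher" (len 5), cursors c1@0 c2@1 c3@2, authorship .....
After op 2 (add_cursor(0)): buffer="ndher" (len 5), cursors c1@0 c4@0 c2@1 c3@2, authorship .....
After op 3 (delete): buffer="her" (len 3), cursors c1@0 c2@0 c3@0 c4@0, authorship ...
After op 4 (insert('s')): buffer="ssssher" (len 7), cursors c1@4 c2@4 c3@4 c4@4, authorship 1234...
After op 5 (move_left): buffer="ssssher" (len 7), cursors c1@3 c2@3 c3@3 c4@3, authorship 1234...
After op 6 (insert('f')): buffer="sssffffsher" (len 11), cursors c1@7 c2@7 c3@7 c4@7, authorship 12312344...
After op 7 (insert('u')): buffer="sssffffuuuusher" (len 15), cursors c1@11 c2@11 c3@11 c4@11, authorship 123123412344...
After op 8 (insert('o')): buffer="sssffffuuuuoooosher" (len 19), cursors c1@15 c2@15 c3@15 c4@15, authorship 1231234123412344...
Authorship (.=original, N=cursor N): 1 2 3 1 2 3 4 1 2 3 4 1 2 3 4 4 . . .
Index 1: author = 2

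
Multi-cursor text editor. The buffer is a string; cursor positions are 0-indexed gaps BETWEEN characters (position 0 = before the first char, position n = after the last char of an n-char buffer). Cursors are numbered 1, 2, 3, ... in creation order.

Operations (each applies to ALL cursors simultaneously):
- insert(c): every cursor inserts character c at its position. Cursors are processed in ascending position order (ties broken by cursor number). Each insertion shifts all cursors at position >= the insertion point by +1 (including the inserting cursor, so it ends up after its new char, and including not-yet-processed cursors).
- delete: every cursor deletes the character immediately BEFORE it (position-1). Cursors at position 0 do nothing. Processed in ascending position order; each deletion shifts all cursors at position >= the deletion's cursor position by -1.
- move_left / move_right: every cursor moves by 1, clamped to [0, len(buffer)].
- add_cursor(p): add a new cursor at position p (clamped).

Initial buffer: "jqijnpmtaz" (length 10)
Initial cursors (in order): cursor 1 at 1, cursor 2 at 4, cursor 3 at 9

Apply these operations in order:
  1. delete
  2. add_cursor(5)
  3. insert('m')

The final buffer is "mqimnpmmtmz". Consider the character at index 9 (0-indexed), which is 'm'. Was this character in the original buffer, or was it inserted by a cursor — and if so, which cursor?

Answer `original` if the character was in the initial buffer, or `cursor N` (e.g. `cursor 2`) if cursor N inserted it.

Answer: cursor 3

Derivation:
After op 1 (delete): buffer="qinpmtz" (len 7), cursors c1@0 c2@2 c3@6, authorship .......
After op 2 (add_cursor(5)): buffer="qinpmtz" (len 7), cursors c1@0 c2@2 c4@5 c3@6, authorship .......
After op 3 (insert('m')): buffer="mqimnpmmtmz" (len 11), cursors c1@1 c2@4 c4@8 c3@10, authorship 1..2...4.3.
Authorship (.=original, N=cursor N): 1 . . 2 . . . 4 . 3 .
Index 9: author = 3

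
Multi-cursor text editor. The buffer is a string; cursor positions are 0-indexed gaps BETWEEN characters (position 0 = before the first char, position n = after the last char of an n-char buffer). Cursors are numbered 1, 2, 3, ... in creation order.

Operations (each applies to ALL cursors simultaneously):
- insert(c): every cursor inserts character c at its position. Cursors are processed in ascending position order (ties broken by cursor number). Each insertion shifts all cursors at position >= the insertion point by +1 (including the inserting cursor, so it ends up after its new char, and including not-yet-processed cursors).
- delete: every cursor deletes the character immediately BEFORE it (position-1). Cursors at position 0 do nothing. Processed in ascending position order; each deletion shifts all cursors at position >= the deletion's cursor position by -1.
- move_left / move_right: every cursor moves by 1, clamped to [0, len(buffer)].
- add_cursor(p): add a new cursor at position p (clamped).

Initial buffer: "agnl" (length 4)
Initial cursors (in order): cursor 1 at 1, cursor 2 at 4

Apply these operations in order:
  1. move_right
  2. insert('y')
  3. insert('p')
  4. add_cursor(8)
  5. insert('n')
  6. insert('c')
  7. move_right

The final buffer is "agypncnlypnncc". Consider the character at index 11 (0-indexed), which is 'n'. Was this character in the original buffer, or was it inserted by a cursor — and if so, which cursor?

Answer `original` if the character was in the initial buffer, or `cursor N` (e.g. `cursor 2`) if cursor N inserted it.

Answer: cursor 3

Derivation:
After op 1 (move_right): buffer="agnl" (len 4), cursors c1@2 c2@4, authorship ....
After op 2 (insert('y')): buffer="agynly" (len 6), cursors c1@3 c2@6, authorship ..1..2
After op 3 (insert('p')): buffer="agypnlyp" (len 8), cursors c1@4 c2@8, authorship ..11..22
After op 4 (add_cursor(8)): buffer="agypnlyp" (len 8), cursors c1@4 c2@8 c3@8, authorship ..11..22
After op 5 (insert('n')): buffer="agypnnlypnn" (len 11), cursors c1@5 c2@11 c3@11, authorship ..111..2223
After op 6 (insert('c')): buffer="agypncnlypnncc" (len 14), cursors c1@6 c2@14 c3@14, authorship ..1111..222323
After op 7 (move_right): buffer="agypncnlypnncc" (len 14), cursors c1@7 c2@14 c3@14, authorship ..1111..222323
Authorship (.=original, N=cursor N): . . 1 1 1 1 . . 2 2 2 3 2 3
Index 11: author = 3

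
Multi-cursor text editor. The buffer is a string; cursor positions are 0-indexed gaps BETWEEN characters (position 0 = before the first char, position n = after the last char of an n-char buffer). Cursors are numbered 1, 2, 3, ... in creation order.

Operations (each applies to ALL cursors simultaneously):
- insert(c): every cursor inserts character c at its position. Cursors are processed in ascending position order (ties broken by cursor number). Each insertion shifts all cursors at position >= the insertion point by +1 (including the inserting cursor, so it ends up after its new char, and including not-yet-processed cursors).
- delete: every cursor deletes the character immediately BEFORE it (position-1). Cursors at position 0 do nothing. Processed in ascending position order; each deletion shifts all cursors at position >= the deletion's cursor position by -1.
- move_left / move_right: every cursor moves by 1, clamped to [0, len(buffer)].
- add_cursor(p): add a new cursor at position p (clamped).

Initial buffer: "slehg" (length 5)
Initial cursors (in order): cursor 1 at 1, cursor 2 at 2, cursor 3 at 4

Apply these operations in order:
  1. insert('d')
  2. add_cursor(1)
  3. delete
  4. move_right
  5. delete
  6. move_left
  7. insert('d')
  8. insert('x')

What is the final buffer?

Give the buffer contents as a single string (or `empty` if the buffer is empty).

After op 1 (insert('d')): buffer="sdldehdg" (len 8), cursors c1@2 c2@4 c3@7, authorship .1.2..3.
After op 2 (add_cursor(1)): buffer="sdldehdg" (len 8), cursors c4@1 c1@2 c2@4 c3@7, authorship .1.2..3.
After op 3 (delete): buffer="lehg" (len 4), cursors c1@0 c4@0 c2@1 c3@3, authorship ....
After op 4 (move_right): buffer="lehg" (len 4), cursors c1@1 c4@1 c2@2 c3@4, authorship ....
After op 5 (delete): buffer="h" (len 1), cursors c1@0 c2@0 c4@0 c3@1, authorship .
After op 6 (move_left): buffer="h" (len 1), cursors c1@0 c2@0 c3@0 c4@0, authorship .
After op 7 (insert('d')): buffer="ddddh" (len 5), cursors c1@4 c2@4 c3@4 c4@4, authorship 1234.
After op 8 (insert('x')): buffer="ddddxxxxh" (len 9), cursors c1@8 c2@8 c3@8 c4@8, authorship 12341234.

Answer: ddddxxxxh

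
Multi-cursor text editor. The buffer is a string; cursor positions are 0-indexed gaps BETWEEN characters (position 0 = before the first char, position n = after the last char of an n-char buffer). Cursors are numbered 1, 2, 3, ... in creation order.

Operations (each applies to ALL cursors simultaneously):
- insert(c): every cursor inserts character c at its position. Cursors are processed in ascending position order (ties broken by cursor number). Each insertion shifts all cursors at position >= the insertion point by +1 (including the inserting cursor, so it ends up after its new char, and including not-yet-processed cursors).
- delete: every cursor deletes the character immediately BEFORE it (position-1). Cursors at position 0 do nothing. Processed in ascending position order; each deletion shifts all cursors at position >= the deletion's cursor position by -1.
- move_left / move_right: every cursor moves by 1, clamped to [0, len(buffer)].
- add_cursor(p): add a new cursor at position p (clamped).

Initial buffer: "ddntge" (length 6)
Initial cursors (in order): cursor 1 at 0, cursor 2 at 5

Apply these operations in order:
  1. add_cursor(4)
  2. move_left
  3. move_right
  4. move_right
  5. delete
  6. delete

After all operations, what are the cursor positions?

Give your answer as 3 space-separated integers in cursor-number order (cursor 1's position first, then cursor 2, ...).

After op 1 (add_cursor(4)): buffer="ddntge" (len 6), cursors c1@0 c3@4 c2@5, authorship ......
After op 2 (move_left): buffer="ddntge" (len 6), cursors c1@0 c3@3 c2@4, authorship ......
After op 3 (move_right): buffer="ddntge" (len 6), cursors c1@1 c3@4 c2@5, authorship ......
After op 4 (move_right): buffer="ddntge" (len 6), cursors c1@2 c3@5 c2@6, authorship ......
After op 5 (delete): buffer="dnt" (len 3), cursors c1@1 c2@3 c3@3, authorship ...
After op 6 (delete): buffer="" (len 0), cursors c1@0 c2@0 c3@0, authorship 

Answer: 0 0 0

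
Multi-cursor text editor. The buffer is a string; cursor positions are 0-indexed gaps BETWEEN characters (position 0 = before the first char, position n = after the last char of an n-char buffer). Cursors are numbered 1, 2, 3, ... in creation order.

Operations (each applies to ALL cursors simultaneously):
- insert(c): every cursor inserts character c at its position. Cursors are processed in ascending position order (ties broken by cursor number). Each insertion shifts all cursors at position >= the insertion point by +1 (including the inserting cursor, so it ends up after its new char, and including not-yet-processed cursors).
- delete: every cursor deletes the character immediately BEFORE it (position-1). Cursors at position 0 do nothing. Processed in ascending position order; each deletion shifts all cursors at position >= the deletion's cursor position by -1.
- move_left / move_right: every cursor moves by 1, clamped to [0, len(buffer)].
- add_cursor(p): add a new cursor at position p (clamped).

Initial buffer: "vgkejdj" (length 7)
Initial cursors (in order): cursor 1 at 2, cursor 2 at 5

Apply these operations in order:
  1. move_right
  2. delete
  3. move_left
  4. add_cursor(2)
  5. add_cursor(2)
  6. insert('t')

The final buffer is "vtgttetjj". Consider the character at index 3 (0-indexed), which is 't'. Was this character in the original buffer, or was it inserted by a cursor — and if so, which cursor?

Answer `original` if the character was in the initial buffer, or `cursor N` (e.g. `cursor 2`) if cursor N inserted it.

Answer: cursor 3

Derivation:
After op 1 (move_right): buffer="vgkejdj" (len 7), cursors c1@3 c2@6, authorship .......
After op 2 (delete): buffer="vgejj" (len 5), cursors c1@2 c2@4, authorship .....
After op 3 (move_left): buffer="vgejj" (len 5), cursors c1@1 c2@3, authorship .....
After op 4 (add_cursor(2)): buffer="vgejj" (len 5), cursors c1@1 c3@2 c2@3, authorship .....
After op 5 (add_cursor(2)): buffer="vgejj" (len 5), cursors c1@1 c3@2 c4@2 c2@3, authorship .....
After op 6 (insert('t')): buffer="vtgttetjj" (len 9), cursors c1@2 c3@5 c4@5 c2@7, authorship .1.34.2..
Authorship (.=original, N=cursor N): . 1 . 3 4 . 2 . .
Index 3: author = 3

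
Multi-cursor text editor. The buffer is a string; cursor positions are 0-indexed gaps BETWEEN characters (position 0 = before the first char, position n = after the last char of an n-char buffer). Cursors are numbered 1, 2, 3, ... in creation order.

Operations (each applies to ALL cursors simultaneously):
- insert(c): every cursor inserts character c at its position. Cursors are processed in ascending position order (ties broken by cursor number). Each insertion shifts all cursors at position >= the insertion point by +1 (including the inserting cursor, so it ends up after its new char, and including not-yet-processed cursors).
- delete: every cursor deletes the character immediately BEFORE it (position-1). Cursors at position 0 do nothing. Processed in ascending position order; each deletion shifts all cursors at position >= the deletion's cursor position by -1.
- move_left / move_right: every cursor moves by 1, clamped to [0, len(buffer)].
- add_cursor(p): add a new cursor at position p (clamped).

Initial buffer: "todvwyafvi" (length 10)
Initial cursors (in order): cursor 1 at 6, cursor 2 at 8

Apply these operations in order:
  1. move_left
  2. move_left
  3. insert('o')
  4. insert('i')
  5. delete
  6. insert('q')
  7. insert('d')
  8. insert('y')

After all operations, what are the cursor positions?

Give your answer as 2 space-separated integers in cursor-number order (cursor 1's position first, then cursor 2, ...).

Answer: 8 14

Derivation:
After op 1 (move_left): buffer="todvwyafvi" (len 10), cursors c1@5 c2@7, authorship ..........
After op 2 (move_left): buffer="todvwyafvi" (len 10), cursors c1@4 c2@6, authorship ..........
After op 3 (insert('o')): buffer="todvowyoafvi" (len 12), cursors c1@5 c2@8, authorship ....1..2....
After op 4 (insert('i')): buffer="todvoiwyoiafvi" (len 14), cursors c1@6 c2@10, authorship ....11..22....
After op 5 (delete): buffer="todvowyoafvi" (len 12), cursors c1@5 c2@8, authorship ....1..2....
After op 6 (insert('q')): buffer="todvoqwyoqafvi" (len 14), cursors c1@6 c2@10, authorship ....11..22....
After op 7 (insert('d')): buffer="todvoqdwyoqdafvi" (len 16), cursors c1@7 c2@12, authorship ....111..222....
After op 8 (insert('y')): buffer="todvoqdywyoqdyafvi" (len 18), cursors c1@8 c2@14, authorship ....1111..2222....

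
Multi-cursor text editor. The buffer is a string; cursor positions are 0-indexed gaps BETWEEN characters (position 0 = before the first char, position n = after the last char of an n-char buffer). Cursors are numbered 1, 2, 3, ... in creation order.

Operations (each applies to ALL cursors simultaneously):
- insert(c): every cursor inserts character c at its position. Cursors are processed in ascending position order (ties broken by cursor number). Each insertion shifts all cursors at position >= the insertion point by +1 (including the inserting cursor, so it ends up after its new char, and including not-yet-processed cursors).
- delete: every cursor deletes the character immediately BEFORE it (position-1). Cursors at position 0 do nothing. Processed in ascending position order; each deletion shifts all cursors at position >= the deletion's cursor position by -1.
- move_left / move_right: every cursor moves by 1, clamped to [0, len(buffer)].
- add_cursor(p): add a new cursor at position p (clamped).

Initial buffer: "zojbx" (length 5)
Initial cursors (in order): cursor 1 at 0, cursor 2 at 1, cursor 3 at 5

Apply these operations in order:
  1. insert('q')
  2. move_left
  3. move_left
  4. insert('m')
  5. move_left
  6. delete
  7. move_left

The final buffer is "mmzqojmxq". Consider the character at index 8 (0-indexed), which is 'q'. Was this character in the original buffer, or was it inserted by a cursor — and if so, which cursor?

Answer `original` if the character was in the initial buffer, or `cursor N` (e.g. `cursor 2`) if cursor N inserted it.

Answer: cursor 3

Derivation:
After op 1 (insert('q')): buffer="qzqojbxq" (len 8), cursors c1@1 c2@3 c3@8, authorship 1.2....3
After op 2 (move_left): buffer="qzqojbxq" (len 8), cursors c1@0 c2@2 c3@7, authorship 1.2....3
After op 3 (move_left): buffer="qzqojbxq" (len 8), cursors c1@0 c2@1 c3@6, authorship 1.2....3
After op 4 (insert('m')): buffer="mqmzqojbmxq" (len 11), cursors c1@1 c2@3 c3@9, authorship 112.2...3.3
After op 5 (move_left): buffer="mqmzqojbmxq" (len 11), cursors c1@0 c2@2 c3@8, authorship 112.2...3.3
After op 6 (delete): buffer="mmzqojmxq" (len 9), cursors c1@0 c2@1 c3@6, authorship 12.2..3.3
After op 7 (move_left): buffer="mmzqojmxq" (len 9), cursors c1@0 c2@0 c3@5, authorship 12.2..3.3
Authorship (.=original, N=cursor N): 1 2 . 2 . . 3 . 3
Index 8: author = 3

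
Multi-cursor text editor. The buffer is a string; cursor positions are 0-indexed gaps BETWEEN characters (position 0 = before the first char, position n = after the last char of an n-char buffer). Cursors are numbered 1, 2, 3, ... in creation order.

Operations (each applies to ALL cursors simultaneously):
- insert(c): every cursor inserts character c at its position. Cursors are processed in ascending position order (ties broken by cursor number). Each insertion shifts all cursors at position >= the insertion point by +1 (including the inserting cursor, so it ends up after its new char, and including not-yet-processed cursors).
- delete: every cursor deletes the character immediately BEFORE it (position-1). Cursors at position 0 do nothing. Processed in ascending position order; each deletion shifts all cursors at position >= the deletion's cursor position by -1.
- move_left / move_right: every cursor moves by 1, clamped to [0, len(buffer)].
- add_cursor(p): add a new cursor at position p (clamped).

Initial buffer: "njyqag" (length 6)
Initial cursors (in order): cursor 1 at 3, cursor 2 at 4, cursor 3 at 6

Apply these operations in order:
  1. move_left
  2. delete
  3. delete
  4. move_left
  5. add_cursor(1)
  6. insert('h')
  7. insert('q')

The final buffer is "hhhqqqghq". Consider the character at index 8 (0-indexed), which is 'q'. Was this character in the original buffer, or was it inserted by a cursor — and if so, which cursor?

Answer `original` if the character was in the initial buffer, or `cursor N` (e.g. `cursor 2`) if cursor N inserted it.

After op 1 (move_left): buffer="njyqag" (len 6), cursors c1@2 c2@3 c3@5, authorship ......
After op 2 (delete): buffer="nqg" (len 3), cursors c1@1 c2@1 c3@2, authorship ...
After op 3 (delete): buffer="g" (len 1), cursors c1@0 c2@0 c3@0, authorship .
After op 4 (move_left): buffer="g" (len 1), cursors c1@0 c2@0 c3@0, authorship .
After op 5 (add_cursor(1)): buffer="g" (len 1), cursors c1@0 c2@0 c3@0 c4@1, authorship .
After op 6 (insert('h')): buffer="hhhgh" (len 5), cursors c1@3 c2@3 c3@3 c4@5, authorship 123.4
After op 7 (insert('q')): buffer="hhhqqqghq" (len 9), cursors c1@6 c2@6 c3@6 c4@9, authorship 123123.44
Authorship (.=original, N=cursor N): 1 2 3 1 2 3 . 4 4
Index 8: author = 4

Answer: cursor 4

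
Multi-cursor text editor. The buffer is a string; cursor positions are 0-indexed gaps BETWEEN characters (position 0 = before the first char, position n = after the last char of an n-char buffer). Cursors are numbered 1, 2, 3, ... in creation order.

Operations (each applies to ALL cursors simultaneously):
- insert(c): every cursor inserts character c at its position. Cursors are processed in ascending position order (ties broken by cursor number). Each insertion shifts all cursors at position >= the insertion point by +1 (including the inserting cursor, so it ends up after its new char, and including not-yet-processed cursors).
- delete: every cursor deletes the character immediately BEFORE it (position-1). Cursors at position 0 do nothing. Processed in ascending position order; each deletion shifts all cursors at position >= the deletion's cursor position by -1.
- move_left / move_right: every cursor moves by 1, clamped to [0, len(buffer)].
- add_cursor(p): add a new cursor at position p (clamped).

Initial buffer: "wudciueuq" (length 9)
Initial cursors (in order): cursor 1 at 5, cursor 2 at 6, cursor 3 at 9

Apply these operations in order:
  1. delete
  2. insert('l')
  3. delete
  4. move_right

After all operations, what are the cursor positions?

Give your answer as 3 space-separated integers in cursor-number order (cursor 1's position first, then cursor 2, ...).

Answer: 5 5 6

Derivation:
After op 1 (delete): buffer="wudceu" (len 6), cursors c1@4 c2@4 c3@6, authorship ......
After op 2 (insert('l')): buffer="wudclleul" (len 9), cursors c1@6 c2@6 c3@9, authorship ....12..3
After op 3 (delete): buffer="wudceu" (len 6), cursors c1@4 c2@4 c3@6, authorship ......
After op 4 (move_right): buffer="wudceu" (len 6), cursors c1@5 c2@5 c3@6, authorship ......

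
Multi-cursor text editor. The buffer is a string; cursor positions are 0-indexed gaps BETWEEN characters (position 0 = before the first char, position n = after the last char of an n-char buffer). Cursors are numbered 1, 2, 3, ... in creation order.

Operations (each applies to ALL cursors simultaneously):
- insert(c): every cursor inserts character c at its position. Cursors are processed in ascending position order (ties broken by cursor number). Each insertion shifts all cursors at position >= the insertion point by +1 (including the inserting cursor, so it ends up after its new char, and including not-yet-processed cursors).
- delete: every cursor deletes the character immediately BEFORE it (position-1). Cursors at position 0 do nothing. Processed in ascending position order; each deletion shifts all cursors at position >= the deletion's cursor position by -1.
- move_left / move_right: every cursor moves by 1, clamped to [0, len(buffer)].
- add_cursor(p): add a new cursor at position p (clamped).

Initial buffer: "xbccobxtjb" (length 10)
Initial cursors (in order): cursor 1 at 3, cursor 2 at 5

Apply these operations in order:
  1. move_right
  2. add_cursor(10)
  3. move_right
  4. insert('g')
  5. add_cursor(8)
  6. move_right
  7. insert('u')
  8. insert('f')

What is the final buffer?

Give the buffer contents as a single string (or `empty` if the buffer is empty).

After op 1 (move_right): buffer="xbccobxtjb" (len 10), cursors c1@4 c2@6, authorship ..........
After op 2 (add_cursor(10)): buffer="xbccobxtjb" (len 10), cursors c1@4 c2@6 c3@10, authorship ..........
After op 3 (move_right): buffer="xbccobxtjb" (len 10), cursors c1@5 c2@7 c3@10, authorship ..........
After op 4 (insert('g')): buffer="xbccogbxgtjbg" (len 13), cursors c1@6 c2@9 c3@13, authorship .....1..2...3
After op 5 (add_cursor(8)): buffer="xbccogbxgtjbg" (len 13), cursors c1@6 c4@8 c2@9 c3@13, authorship .....1..2...3
After op 6 (move_right): buffer="xbccogbxgtjbg" (len 13), cursors c1@7 c4@9 c2@10 c3@13, authorship .....1..2...3
After op 7 (insert('u')): buffer="xbccogbuxgutujbgu" (len 17), cursors c1@8 c4@11 c2@13 c3@17, authorship .....1.1.24.2..33
After op 8 (insert('f')): buffer="xbccogbufxguftufjbguf" (len 21), cursors c1@9 c4@13 c2@16 c3@21, authorship .....1.11.244.22..333

Answer: xbccogbufxguftufjbguf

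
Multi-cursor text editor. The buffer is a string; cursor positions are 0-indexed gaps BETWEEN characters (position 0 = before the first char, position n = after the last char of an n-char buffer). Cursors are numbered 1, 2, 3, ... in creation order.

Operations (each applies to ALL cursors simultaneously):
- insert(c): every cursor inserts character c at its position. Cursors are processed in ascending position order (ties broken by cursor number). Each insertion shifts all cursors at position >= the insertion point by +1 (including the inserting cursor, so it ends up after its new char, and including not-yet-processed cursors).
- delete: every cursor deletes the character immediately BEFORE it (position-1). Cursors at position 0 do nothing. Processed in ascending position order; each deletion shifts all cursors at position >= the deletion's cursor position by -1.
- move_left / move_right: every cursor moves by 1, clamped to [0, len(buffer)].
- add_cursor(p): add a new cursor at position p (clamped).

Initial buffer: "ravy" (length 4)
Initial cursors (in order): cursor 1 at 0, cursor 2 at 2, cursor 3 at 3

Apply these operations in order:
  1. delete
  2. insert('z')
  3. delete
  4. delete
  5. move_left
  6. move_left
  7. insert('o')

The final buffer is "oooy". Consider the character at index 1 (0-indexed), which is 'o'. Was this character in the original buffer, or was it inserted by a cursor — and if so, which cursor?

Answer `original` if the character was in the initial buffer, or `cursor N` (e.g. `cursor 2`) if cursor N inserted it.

After op 1 (delete): buffer="ry" (len 2), cursors c1@0 c2@1 c3@1, authorship ..
After op 2 (insert('z')): buffer="zrzzy" (len 5), cursors c1@1 c2@4 c3@4, authorship 1.23.
After op 3 (delete): buffer="ry" (len 2), cursors c1@0 c2@1 c3@1, authorship ..
After op 4 (delete): buffer="y" (len 1), cursors c1@0 c2@0 c3@0, authorship .
After op 5 (move_left): buffer="y" (len 1), cursors c1@0 c2@0 c3@0, authorship .
After op 6 (move_left): buffer="y" (len 1), cursors c1@0 c2@0 c3@0, authorship .
After op 7 (insert('o')): buffer="oooy" (len 4), cursors c1@3 c2@3 c3@3, authorship 123.
Authorship (.=original, N=cursor N): 1 2 3 .
Index 1: author = 2

Answer: cursor 2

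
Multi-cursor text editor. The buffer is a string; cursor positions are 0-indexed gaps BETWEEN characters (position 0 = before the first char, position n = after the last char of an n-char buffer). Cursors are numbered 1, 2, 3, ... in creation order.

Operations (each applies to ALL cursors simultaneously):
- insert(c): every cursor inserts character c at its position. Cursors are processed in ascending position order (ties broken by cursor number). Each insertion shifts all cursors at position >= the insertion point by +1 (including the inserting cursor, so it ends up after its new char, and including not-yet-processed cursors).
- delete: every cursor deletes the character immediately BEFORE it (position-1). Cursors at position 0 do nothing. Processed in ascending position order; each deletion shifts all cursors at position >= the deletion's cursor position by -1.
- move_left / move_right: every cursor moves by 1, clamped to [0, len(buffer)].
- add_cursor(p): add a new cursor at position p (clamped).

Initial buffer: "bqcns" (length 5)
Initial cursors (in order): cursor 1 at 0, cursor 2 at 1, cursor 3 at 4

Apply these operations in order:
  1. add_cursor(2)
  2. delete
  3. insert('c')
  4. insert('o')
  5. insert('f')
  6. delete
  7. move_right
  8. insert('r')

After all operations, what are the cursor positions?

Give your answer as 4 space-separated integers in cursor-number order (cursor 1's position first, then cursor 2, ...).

Answer: 10 10 14 10

Derivation:
After op 1 (add_cursor(2)): buffer="bqcns" (len 5), cursors c1@0 c2@1 c4@2 c3@4, authorship .....
After op 2 (delete): buffer="cs" (len 2), cursors c1@0 c2@0 c4@0 c3@1, authorship ..
After op 3 (insert('c')): buffer="cccccs" (len 6), cursors c1@3 c2@3 c4@3 c3@5, authorship 124.3.
After op 4 (insert('o')): buffer="cccoooccos" (len 10), cursors c1@6 c2@6 c4@6 c3@9, authorship 124124.33.
After op 5 (insert('f')): buffer="cccooofffccofs" (len 14), cursors c1@9 c2@9 c4@9 c3@13, authorship 124124124.333.
After op 6 (delete): buffer="cccoooccos" (len 10), cursors c1@6 c2@6 c4@6 c3@9, authorship 124124.33.
After op 7 (move_right): buffer="cccoooccos" (len 10), cursors c1@7 c2@7 c4@7 c3@10, authorship 124124.33.
After op 8 (insert('r')): buffer="cccooocrrrcosr" (len 14), cursors c1@10 c2@10 c4@10 c3@14, authorship 124124.12433.3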